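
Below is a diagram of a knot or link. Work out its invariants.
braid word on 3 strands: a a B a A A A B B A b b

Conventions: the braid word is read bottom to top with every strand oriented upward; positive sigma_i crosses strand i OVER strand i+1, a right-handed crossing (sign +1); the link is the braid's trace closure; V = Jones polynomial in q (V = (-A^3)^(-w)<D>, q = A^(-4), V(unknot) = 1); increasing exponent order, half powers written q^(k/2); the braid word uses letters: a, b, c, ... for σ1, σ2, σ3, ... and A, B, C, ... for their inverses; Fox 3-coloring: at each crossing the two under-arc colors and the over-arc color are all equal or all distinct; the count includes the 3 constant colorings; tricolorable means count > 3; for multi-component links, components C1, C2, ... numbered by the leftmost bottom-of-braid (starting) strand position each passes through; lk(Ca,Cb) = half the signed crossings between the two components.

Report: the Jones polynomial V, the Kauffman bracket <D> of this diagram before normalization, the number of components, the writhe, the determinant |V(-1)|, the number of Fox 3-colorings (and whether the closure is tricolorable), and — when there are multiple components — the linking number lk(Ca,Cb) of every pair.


Jones polynomial: V(q) = -q^-5 + q^-4 - q^-3 + 2q^-2 - q^-1 + 2 - q
<D> = -A^-10 + 2A^-6 - A^-2 + 2A^2 - A^6 + A^10 - A^14; writhe -2
components 1, writhe -2 (12 crossings)
3-colorings: 9 of 3^12, det 9 — tricolorable
note: the span of V is 6, forcing >= 6 crossings in any diagram


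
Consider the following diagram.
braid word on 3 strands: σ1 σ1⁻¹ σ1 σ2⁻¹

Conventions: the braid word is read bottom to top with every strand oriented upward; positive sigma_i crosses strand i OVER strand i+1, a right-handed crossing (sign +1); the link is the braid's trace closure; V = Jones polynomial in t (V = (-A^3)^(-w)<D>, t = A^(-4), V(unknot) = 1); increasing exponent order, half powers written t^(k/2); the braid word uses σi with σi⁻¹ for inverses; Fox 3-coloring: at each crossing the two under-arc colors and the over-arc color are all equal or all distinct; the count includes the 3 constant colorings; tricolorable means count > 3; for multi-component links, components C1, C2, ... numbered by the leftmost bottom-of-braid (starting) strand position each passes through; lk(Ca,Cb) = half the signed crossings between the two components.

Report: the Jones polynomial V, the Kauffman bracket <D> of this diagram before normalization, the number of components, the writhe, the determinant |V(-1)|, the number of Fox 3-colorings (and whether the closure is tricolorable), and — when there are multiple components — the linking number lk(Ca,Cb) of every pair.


Jones polynomial: V(t) = 1
<D> = 1; writhe 0
components 1, writhe 0 (4 crossings)
3-colorings: 3 of 3^4, det 1 — not tricolorable
note: the word shrinks to σ1 σ2⁻¹ after cancelling


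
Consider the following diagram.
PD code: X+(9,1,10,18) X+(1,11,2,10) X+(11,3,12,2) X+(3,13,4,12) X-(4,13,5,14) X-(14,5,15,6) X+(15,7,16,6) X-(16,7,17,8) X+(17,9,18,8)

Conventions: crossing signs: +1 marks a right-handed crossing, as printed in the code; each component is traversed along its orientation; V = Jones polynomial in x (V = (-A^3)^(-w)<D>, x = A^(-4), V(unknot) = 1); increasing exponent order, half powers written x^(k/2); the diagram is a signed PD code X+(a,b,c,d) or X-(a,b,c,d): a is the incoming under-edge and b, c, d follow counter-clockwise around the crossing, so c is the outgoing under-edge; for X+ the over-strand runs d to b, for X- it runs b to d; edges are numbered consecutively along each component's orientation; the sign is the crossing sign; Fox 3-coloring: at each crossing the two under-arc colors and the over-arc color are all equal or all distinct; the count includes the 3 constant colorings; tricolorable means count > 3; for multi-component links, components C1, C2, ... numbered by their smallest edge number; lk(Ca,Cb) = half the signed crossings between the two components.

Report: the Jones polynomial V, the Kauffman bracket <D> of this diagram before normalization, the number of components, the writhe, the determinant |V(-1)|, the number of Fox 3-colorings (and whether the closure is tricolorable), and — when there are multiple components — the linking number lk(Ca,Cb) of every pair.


V = x + x^3 - x^4
<D> = A^-7 - A^-3 - A^5 (w = +3)
1 component over 9 crossings, w = +3
9 Fox colorings among 3^9, |V(-1)| = 3: tricolorable
why: the span of V is 3, forcing >= 3 crossings in any diagram


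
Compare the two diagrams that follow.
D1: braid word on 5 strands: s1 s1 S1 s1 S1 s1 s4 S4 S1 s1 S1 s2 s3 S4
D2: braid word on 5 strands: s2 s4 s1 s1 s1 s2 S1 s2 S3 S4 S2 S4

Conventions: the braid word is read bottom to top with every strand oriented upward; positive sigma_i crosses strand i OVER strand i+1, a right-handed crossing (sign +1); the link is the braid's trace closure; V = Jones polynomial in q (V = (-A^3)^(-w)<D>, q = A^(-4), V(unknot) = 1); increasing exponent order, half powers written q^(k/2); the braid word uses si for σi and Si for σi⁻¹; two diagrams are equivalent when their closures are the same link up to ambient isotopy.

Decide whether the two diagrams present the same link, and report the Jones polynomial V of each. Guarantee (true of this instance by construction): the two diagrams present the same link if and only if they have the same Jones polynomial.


equivalent: no
V(D1) = 1  (w +2, c 14, <D> = A^6)
V(D2) = q - q^2 + 2q^3 - q^4 + q^5 - q^6  (w +2, c 12, <D> = -A^-18 + A^-14 - A^-10 + 2A^-6 - A^-2 + A^2)
why: 2 classes among 2 diagrams; unequal V(q) rules out equality


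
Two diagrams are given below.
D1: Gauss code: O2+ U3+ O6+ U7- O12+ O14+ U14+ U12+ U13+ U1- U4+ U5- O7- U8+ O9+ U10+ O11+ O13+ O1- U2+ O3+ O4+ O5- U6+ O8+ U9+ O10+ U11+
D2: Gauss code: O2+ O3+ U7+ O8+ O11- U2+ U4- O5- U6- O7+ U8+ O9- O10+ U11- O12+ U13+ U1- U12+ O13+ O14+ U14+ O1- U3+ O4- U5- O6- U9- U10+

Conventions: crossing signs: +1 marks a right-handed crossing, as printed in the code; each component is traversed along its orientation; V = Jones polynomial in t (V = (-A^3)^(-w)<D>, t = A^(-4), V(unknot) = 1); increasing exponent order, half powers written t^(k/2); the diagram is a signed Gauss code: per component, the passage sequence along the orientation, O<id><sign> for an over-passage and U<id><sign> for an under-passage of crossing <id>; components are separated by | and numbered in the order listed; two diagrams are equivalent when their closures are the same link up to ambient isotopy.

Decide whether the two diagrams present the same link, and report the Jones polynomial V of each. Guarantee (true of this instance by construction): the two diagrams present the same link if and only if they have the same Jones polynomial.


same link: no
V(D1) = t^3 + t^5 - t^6 + t^7 - t^8 + t^9 - t^10  [14 crossings, <D> = -A^-16 + A^-12 - A^-8 + A^-4 - 1 + A^4 + A^12, w = +8]
V(D2) = 1  [14 crossings, <D> = A^6, w = +2]
insight: comparing 2 Jones polynomials yields 2 groups


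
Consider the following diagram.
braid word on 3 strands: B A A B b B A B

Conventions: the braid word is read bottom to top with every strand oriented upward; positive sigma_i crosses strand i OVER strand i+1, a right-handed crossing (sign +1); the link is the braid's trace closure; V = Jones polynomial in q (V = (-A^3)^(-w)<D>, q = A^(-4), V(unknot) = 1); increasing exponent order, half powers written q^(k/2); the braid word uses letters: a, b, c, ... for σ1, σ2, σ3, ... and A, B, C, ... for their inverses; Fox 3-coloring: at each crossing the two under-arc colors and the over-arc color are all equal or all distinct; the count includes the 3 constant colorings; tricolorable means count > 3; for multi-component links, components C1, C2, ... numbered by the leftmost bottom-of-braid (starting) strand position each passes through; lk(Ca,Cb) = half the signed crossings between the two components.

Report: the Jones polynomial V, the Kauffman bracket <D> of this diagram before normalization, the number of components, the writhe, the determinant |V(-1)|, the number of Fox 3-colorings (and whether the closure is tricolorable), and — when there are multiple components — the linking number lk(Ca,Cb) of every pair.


V = -q^-7 + q^-6 - q^-5 + q^-4 + q^-2
<D> = A^-10 + A^-2 - A^2 + A^6 - A^10 (w = -6)
1 component over 8 crossings, w = -6
3 Fox colorings among 3^8, |V(-1)| = 5: not tricolorable
why: free reduction leaves σ2⁻¹ σ1⁻¹ σ1⁻¹ σ2⁻¹ σ1⁻¹ σ2⁻¹ of the original 8 letters


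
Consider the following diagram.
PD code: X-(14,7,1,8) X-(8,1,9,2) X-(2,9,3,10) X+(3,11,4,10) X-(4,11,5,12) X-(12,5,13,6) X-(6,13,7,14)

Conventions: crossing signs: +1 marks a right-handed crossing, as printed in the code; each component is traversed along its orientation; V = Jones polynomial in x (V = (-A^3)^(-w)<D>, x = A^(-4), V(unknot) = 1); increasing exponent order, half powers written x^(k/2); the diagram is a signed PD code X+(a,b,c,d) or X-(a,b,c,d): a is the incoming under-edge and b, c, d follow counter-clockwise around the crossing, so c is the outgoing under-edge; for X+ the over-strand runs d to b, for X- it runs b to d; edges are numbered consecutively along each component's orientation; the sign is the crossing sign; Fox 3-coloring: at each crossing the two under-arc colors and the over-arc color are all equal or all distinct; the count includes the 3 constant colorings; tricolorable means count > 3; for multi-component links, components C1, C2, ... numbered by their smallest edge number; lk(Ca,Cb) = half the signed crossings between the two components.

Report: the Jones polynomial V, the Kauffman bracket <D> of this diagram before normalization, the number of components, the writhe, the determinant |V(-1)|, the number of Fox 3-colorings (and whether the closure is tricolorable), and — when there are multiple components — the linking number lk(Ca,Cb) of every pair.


V(x) = -x^-7 + x^-6 - x^-5 + x^-4 + x^-2
bracket: -A^-7 - A + A^5 - A^9 + A^13, w = -5
1 component, writhe -5, over 7 crossings
det 5, colorings 3 of 3^7 — not tricolorable
observation: V spans 5 powers of x: at least 5 crossings in any diagram


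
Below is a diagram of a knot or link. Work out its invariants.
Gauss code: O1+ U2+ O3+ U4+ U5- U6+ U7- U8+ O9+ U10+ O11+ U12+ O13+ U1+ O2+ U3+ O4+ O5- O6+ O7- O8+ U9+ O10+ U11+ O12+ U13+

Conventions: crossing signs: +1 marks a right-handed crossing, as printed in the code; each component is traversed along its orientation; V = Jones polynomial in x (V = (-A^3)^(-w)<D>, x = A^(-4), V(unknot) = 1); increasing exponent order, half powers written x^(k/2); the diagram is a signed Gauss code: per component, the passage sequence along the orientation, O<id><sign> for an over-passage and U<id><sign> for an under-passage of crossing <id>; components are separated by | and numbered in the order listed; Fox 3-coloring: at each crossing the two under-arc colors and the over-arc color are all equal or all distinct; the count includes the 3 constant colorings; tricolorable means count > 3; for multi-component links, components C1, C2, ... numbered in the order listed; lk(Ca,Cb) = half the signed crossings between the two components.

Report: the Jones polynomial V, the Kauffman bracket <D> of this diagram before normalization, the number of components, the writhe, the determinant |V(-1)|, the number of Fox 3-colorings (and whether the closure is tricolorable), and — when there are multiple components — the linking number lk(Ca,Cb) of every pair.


Jones polynomial: V(x) = x^4 + x^6 - x^7 + x^8 - x^9 + x^10 - x^11 + x^12 - x^13
<D> = A^-25 - A^-21 + A^-17 - A^-13 + A^-9 - A^-5 + A^-1 - A^3 - A^11; writhe +9
components 1, writhe +9 (13 crossings)
3-colorings: 9 of 3^13, det 9 — tricolorable
note: w = +9 (over 13 crossings) is diagram-only; (-A^3)^(-9) removes it from V


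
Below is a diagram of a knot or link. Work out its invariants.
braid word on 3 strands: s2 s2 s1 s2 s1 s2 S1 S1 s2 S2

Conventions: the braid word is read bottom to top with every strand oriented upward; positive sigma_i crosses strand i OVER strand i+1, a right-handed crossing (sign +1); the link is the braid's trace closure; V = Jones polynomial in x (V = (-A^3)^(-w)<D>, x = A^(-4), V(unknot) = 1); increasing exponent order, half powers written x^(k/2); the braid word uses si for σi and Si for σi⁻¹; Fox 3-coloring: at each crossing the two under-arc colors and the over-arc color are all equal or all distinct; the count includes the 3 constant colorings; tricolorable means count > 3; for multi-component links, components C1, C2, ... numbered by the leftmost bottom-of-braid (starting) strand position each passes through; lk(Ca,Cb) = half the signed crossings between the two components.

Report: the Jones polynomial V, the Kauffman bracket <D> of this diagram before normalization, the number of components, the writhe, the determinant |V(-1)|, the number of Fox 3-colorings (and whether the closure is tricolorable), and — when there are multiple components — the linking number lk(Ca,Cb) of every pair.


V(x) = x - x^2 + 2x^3 - x^4 + x^5 - x^6
bracket: -A^-12 + A^-8 - A^-4 + 2 - A^4 + A^8, w = +4
1 component, writhe +4, over 10 crossings
det 7, colorings 3 of 3^10 — not tricolorable
observation: w = +4 shifts under R1 moves; the (-A^3)^(-4) factor cancels that in V


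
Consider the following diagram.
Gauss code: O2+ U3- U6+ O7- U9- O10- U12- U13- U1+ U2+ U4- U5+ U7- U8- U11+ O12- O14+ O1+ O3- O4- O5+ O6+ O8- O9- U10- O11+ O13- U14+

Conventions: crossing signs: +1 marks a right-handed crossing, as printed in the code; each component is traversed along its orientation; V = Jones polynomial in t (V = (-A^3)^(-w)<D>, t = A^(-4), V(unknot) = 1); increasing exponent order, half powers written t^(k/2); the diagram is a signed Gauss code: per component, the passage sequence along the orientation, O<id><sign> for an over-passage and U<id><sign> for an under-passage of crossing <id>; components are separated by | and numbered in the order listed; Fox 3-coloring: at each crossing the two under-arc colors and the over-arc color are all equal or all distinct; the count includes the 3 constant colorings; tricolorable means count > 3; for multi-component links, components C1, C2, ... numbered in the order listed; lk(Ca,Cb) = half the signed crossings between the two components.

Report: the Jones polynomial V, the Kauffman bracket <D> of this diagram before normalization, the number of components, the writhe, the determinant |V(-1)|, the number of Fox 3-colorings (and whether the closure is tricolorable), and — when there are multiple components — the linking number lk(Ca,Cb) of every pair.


V = 1
<D> = A^-6 (w = -2)
1 component over 14 crossings, w = -2
3 Fox colorings among 3^14, |V(-1)| = 1: not tricolorable
why: |V(-1)| = 1: so not tricolorable, since 3 does not divide 1


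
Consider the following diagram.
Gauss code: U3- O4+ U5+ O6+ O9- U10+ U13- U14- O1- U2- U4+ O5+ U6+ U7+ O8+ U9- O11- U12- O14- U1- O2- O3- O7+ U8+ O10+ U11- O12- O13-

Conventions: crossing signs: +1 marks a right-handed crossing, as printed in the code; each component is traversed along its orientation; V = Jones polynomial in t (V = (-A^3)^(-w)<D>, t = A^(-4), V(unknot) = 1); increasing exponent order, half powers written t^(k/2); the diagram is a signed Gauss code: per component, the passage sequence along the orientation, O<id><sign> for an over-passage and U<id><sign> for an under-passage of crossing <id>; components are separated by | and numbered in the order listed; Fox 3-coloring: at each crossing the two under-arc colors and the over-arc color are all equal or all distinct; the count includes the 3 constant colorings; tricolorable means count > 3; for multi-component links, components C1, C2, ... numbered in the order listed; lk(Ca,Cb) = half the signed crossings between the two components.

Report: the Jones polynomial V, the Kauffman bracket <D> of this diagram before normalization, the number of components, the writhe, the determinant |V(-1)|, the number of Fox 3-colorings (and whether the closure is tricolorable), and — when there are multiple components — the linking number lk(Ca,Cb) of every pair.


V(t) = t^-6 - 2t^-5 + 2t^-4 - 3t^-3 + 4t^-2 - 3t^-1 + 3 - 2t + t^2
bracket: A^-14 - 2A^-10 + 3A^-6 - 3A^-2 + 4A^2 - 3A^6 + 2A^10 - 2A^14 + A^18, w = -2
1 component, writhe -2, over 14 crossings
det 21, colorings 9 of 3^14 — tricolorable
observation: |V(-1)| = 21: so tricolorable, since 3 divides 21


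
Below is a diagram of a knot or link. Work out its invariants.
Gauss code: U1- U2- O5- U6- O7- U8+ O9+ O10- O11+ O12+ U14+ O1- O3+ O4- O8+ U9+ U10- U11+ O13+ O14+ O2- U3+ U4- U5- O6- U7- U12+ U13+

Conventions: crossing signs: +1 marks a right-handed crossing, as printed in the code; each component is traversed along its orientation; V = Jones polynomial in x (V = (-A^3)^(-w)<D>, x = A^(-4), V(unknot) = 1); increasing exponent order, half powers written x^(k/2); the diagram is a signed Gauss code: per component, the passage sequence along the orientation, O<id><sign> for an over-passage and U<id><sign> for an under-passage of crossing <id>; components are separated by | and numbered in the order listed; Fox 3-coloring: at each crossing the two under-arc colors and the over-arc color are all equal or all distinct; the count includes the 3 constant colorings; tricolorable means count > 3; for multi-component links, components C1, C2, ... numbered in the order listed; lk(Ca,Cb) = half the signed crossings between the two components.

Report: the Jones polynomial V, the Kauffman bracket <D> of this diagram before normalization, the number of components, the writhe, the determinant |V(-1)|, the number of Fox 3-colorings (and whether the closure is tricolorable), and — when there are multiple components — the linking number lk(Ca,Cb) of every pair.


V(x) = -x^-3 + x^-2 - x^-1 + 3 - x + x^2 - x^3
bracket: -A^-12 + A^-8 - A^-4 + 3 - A^4 + A^8 - A^12, w = 0
1 component, writhe 0, over 14 crossings
det 9, colorings 27 of 3^14 — tricolorable
observation: V spans 6 powers of x: at least 6 crossings in any diagram


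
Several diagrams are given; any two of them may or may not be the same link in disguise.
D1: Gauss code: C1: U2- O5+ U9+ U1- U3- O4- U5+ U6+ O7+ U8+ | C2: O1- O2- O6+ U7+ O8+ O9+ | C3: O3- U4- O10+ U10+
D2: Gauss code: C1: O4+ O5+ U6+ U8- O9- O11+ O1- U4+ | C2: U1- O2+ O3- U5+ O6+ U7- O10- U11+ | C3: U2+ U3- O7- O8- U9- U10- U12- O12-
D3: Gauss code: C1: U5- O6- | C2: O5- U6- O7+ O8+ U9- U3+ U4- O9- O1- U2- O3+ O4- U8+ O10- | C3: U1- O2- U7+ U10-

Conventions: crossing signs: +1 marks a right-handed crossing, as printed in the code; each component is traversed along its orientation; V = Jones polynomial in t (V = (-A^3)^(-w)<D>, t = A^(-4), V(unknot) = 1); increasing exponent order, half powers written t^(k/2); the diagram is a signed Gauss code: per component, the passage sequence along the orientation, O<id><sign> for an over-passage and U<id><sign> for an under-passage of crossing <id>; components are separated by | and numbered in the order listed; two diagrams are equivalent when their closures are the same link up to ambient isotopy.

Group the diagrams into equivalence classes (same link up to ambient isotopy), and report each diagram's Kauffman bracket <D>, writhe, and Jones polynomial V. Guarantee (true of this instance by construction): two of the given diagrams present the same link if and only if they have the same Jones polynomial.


classes: {D1} | {D2} | {D3}
V(D1) = t^-2 + 2 + t^2  [10 crossings, <D> = A^-2 + 2A^6 + A^14, w = +2]
V(D2) = t^-4 + t^-2 + 2  (w -2, c 12, <D> = 2A^-6 + A^2 + A^10)
D3 (bracket A^-8 + 2 + A^8; 10 crossings at w = -4): V = t^-5 + 2t^-3 + t^-1
note: 3 values of V(t) split the 3 diagrams


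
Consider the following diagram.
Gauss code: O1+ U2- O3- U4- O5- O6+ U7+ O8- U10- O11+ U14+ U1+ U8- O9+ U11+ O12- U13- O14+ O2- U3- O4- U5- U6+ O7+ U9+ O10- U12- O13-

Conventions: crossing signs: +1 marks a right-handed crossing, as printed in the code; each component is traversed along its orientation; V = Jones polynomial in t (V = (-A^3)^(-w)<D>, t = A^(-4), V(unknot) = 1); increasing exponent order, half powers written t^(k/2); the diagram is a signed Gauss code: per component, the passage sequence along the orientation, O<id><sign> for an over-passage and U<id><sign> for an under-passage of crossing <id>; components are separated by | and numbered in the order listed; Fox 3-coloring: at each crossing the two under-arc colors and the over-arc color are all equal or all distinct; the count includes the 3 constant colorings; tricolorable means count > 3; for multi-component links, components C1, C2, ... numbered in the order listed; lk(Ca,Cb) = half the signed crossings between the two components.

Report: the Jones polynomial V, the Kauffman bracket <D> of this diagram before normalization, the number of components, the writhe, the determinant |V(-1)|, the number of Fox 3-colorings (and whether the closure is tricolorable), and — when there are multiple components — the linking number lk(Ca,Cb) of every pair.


V(t) = -t^-6 + 2t^-5 - 3t^-4 + 4t^-3 - 4t^-2 + 4t^-1 - 2 + 2t - t^2
bracket: -A^-14 + 2A^-10 - 2A^-6 + 4A^-2 - 4A^2 + 4A^6 - 3A^10 + 2A^14 - A^18, w = -2
1 component, writhe -2, over 14 crossings
det 23, colorings 3 of 3^14 — not tricolorable
observation: the span of V is 8, forcing >= 8 crossings in any diagram


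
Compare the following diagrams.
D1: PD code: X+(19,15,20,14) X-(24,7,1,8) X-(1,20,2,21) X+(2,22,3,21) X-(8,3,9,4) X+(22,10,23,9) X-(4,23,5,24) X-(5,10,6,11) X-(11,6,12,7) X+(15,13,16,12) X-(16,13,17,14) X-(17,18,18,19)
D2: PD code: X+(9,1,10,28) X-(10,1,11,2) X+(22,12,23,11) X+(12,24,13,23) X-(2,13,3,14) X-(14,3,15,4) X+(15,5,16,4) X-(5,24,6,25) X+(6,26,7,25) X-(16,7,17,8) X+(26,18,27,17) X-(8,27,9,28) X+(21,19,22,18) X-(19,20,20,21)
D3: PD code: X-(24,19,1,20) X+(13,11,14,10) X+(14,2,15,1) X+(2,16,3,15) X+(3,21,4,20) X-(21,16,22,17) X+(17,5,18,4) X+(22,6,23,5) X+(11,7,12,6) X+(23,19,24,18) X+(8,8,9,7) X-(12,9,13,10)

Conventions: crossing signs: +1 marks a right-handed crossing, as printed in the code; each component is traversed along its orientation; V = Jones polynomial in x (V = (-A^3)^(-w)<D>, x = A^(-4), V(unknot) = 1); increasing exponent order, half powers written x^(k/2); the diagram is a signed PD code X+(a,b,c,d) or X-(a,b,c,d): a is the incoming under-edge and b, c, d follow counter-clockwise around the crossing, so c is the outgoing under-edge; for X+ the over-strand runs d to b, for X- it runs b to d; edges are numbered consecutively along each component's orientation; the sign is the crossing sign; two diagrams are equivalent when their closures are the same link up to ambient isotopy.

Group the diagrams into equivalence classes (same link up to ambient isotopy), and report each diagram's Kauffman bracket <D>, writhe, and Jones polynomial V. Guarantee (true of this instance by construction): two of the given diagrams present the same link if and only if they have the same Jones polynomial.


grouping into links: {D1} | {D2} | {D3}
V(D1) = -x^-6 + x^-5 - x^-4 + 2x^-3 - x^-2 + x^-1  (w -4, c 12, <D> = A^-8 - A^-4 + 2 - A^4 + A^8 - A^12)
D2 (bracket -A^-12 + 2A^-8 - 2A^-4 + 3 - 2A^4 + 2A^8 - A^12; 14 crossings at w = 0): V = -x^-3 + 2x^-2 - 2x^-1 + 3 - 2x + 2x^2 - x^3
V(D3) = x - x^2 + 2x^3 - x^4 + x^5 - x^6  (w +6, c 12, <D> = -A^-6 + A^-2 - A^2 + 2A^6 - A^10 + A^14)
key observation: 3 classes among 3 diagrams; unequal V(x) rules out equality


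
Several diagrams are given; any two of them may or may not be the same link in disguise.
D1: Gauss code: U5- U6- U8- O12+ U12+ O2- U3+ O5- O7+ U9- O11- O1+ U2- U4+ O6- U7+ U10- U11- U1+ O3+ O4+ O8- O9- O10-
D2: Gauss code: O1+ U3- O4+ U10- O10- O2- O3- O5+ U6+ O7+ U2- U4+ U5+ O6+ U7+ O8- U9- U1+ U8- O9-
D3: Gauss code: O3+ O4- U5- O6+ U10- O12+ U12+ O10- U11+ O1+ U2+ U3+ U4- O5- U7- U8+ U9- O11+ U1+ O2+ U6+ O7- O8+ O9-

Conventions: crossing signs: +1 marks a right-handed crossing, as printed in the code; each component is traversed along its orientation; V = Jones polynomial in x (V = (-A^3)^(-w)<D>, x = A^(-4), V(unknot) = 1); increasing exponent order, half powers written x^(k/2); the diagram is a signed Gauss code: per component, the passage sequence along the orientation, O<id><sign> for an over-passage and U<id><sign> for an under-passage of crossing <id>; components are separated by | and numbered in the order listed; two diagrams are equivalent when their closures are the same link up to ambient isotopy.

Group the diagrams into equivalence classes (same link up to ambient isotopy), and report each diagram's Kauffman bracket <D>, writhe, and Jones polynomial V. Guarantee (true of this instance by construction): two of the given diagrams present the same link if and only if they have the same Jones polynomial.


equivalence classes: {D1} | {D2} | {D3}
D1 (bracket A^-6; 12 crossings at w = -2): V = 1
D2 (bracket -A^-16 + A^-12 + A^-4; 10 crossings at w = 0): V = x + x^3 - x^4
V(D3) = x^-1 - 1 + 2x - 2x^2 + 2x^3 - 2x^4 + x^5  [12 crossings, <D> = A^-14 - 2A^-10 + 2A^-6 - 2A^-2 + 2A^2 - A^6 + A^10, w = +2]
key observation: 3 values of V(x) split the 3 diagrams


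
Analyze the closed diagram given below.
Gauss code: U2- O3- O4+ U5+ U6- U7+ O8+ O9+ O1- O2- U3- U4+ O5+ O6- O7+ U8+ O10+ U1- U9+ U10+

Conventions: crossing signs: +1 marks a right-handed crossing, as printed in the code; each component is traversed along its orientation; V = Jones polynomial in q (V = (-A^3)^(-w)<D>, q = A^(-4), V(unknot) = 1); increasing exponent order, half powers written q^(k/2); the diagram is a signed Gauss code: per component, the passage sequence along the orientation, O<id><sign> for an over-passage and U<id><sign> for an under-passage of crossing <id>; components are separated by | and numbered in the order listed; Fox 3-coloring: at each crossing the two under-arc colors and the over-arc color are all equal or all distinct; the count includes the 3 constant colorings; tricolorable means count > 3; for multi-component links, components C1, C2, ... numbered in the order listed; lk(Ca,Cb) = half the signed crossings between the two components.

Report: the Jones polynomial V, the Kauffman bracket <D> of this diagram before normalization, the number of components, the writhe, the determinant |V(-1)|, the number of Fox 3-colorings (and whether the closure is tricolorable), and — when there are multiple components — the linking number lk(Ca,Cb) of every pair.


V = 1
<D> = A^6 (w = +2)
1 component over 10 crossings, w = +2
3 Fox colorings among 3^10, |V(-1)| = 1: not tricolorable
why: w = +2 shifts under R1 moves; the (-A^3)^(-2) factor cancels that in V


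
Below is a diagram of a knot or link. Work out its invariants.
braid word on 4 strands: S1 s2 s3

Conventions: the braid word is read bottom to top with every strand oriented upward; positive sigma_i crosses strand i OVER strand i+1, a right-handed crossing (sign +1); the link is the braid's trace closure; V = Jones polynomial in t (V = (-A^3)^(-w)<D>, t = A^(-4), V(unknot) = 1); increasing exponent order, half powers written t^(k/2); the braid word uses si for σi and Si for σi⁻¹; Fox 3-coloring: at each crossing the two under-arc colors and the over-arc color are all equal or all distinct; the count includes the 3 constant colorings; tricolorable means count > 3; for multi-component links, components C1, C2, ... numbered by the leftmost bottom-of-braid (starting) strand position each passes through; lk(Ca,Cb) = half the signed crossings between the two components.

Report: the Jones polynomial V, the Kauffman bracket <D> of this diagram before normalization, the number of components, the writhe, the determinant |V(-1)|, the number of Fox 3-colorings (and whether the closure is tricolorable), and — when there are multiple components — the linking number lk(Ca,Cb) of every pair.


V(t) = 1
bracket: -A^3, w = +1
1 component, writhe +1, over 3 crossings
det 1, colorings 3 of 3^3 — not tricolorable
observation: det 1 = |V(-1)|; not divisible by 3, so not tricolorable


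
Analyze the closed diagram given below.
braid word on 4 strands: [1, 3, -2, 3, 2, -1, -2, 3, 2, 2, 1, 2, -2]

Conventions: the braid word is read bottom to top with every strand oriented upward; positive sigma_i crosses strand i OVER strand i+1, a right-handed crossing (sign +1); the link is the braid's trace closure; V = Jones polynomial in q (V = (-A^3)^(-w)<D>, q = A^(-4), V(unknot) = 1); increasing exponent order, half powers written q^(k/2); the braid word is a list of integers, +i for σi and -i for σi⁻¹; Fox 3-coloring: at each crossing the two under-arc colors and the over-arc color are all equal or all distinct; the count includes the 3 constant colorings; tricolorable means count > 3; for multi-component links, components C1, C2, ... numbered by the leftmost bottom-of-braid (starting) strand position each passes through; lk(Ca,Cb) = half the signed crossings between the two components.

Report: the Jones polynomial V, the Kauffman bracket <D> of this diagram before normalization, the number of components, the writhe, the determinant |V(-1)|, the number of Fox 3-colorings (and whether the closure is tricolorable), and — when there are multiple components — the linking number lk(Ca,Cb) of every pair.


V(q) = q - 2q^2 + 3q^3 - 2q^4 + 3q^5 - 2q^6 + q^7 - q^8
bracket: A^-17 - A^-13 + 2A^-9 - 3A^-5 + 2A^-1 - 3A^3 + 2A^7 - A^11, w = +5
1 component, writhe +5, over 13 crossings
det 15, colorings 9 of 3^13 — tricolorable
observation: w = +5 shifts under R1 moves; the (-A^3)^(-5) factor cancels that in V


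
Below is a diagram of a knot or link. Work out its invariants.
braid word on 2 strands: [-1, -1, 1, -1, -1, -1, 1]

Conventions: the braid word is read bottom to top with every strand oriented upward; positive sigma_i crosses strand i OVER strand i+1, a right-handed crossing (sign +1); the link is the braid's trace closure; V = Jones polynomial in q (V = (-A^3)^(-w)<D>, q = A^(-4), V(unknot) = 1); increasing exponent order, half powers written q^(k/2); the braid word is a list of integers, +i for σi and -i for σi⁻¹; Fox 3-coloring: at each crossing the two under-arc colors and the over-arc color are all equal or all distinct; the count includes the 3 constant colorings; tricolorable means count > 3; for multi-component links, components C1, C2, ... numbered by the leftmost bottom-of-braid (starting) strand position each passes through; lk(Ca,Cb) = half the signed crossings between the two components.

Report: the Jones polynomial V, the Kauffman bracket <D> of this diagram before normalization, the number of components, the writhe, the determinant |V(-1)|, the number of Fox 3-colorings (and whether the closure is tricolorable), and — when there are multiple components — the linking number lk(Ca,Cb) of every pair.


V(q) = -q^-4 + q^-3 + q^-1
bracket: -A^-5 - A^3 + A^7, w = -3
1 component, writhe -3, over 7 crossings
det 3, colorings 9 of 3^7 — tricolorable
observation: free reduction leaves σ1⁻¹ σ1⁻¹ σ1⁻¹ of the original 7 letters


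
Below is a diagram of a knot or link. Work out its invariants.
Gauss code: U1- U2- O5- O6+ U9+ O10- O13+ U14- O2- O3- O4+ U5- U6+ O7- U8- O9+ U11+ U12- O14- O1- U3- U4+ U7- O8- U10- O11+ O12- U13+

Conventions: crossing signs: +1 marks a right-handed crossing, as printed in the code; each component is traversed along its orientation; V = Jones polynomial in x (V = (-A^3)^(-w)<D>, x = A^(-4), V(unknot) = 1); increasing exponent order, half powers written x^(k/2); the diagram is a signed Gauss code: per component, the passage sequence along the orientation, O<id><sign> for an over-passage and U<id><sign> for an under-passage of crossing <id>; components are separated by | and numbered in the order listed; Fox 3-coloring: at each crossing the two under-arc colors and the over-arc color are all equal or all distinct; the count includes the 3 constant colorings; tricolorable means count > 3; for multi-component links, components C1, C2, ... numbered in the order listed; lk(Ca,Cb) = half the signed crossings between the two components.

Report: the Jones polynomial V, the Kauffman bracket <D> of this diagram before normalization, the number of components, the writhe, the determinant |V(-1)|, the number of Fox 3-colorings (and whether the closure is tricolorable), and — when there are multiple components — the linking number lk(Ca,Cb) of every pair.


V(x) = -x^-4 + x^-3 + x^-1
bracket: A^-8 + 1 - A^4, w = -4
1 component, writhe -4, over 14 crossings
det 3, colorings 9 of 3^14 — tricolorable
observation: V spans 3 powers of x: at least 3 crossings in any diagram


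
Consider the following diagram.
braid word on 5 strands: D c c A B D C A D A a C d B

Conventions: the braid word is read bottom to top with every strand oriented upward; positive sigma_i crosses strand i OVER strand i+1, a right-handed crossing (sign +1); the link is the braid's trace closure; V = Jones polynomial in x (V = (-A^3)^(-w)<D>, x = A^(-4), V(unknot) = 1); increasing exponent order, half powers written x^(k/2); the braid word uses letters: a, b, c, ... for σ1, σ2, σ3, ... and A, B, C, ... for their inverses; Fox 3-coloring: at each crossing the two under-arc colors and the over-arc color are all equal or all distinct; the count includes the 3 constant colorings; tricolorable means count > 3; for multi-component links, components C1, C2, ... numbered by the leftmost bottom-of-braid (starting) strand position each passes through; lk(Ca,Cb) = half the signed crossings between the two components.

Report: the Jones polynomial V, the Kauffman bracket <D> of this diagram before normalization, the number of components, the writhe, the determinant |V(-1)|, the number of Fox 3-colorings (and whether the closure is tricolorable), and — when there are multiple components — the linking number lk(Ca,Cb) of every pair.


V = x^-7 - 2x^-6 + 2x^-5 - 3x^-4 + 3x^-3 - 2x^-2 + 2x^-1
<D> = 2A^-14 - 2A^-10 + 3A^-6 - 3A^-2 + 2A^2 - 2A^6 + A^10 (w = -6)
1 component over 14 crossings, w = -6
9 Fox colorings among 3^14, |V(-1)| = 15: tricolorable
why: |V(-1)| = 15: so tricolorable, since 3 divides 15


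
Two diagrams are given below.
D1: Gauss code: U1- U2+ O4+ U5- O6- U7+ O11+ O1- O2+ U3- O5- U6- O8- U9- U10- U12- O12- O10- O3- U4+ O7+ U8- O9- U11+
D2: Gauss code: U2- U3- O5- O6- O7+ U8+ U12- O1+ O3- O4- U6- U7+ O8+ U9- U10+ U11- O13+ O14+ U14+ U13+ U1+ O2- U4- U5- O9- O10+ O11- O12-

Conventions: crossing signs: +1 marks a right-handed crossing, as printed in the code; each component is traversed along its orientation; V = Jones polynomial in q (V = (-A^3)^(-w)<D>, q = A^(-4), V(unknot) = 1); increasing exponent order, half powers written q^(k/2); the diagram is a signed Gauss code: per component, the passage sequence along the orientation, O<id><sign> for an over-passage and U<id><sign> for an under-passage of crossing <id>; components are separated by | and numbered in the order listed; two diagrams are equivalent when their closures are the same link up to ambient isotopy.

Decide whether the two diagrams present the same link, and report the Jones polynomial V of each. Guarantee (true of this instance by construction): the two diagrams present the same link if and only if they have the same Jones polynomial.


equivalent: no
D1 (bracket -A^-20 + 3A^-16 - 4A^-12 + 6A^-8 - 6A^-4 + 6 - 5A^4 + 3A^8 - A^12; 12 crossings at w = -4): V = -q^-6 + 3q^-5 - 5q^-4 + 6q^-3 - 6q^-2 + 6q^-1 - 4 + 3q - q^2
D2 (bracket A^-2 - A^2 + 2A^6 - A^10 + A^14 - A^18; 14 crossings at w = -2): V = -q^-6 + q^-5 - q^-4 + 2q^-3 - q^-2 + q^-1
key observation: V(q) takes 2 values over 2 diagrams, fixing the grouping


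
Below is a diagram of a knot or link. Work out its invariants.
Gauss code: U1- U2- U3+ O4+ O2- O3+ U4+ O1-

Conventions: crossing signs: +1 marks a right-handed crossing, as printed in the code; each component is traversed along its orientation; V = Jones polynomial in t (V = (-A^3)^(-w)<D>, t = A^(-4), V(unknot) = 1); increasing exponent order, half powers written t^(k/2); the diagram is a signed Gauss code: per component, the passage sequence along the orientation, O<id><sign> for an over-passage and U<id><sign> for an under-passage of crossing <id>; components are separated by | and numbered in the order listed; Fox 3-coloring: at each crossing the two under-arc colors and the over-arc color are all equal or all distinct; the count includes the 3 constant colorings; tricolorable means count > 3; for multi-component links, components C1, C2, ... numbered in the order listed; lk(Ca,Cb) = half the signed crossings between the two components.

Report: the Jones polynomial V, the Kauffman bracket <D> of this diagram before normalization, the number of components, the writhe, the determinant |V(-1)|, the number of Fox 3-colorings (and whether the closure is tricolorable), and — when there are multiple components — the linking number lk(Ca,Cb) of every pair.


V(t) = 1
bracket: 1, w = 0
1 component, writhe 0, over 4 crossings
det 1, colorings 3 of 3^4 — not tricolorable
observation: |V(-1)| = 1: so not tricolorable, since 3 does not divide 1


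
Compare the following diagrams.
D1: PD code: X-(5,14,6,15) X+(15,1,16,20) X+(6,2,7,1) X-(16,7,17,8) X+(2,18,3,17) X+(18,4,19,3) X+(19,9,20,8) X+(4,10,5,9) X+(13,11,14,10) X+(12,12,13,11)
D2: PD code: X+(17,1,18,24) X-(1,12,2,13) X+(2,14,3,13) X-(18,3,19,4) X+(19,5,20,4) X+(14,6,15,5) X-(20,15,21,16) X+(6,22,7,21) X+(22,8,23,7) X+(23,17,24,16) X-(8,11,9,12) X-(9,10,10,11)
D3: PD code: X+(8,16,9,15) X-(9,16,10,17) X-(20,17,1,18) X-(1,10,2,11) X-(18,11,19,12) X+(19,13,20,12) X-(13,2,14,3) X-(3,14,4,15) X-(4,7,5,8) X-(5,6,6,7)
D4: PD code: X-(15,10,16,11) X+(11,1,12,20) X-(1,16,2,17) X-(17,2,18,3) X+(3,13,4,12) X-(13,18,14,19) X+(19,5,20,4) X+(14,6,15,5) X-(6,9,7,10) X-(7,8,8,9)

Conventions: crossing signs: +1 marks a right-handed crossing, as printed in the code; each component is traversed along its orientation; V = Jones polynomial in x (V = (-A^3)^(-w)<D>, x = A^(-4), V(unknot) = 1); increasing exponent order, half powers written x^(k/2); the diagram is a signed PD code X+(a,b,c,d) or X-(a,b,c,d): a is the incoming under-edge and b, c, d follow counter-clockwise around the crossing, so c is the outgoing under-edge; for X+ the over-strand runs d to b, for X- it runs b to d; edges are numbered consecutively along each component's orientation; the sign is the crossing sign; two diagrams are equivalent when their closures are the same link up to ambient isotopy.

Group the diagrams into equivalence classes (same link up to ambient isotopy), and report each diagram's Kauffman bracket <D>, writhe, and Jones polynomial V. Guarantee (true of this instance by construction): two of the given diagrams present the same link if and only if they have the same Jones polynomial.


classes: {D1, D2} | {D3} | {D4}
V(D1) = x - x^2 + 2x^3 - x^4 + x^5 - x^6  [10 crossings, <D> = -A^-6 + A^-2 - A^2 + 2A^6 - A^10 + A^14, w = +6]
V(D2) = x - x^2 + 2x^3 - x^4 + x^5 - x^6  (w +2, c 12, <D> = -A^-18 + A^-14 - A^-10 + 2A^-6 - A^-2 + A^2)
V(D3) = -x^-4 + x^-3 + x^-1  [10 crossings, <D> = A^-14 + A^-6 - A^-2, w = -6]
D4 (bracket -A^-18 + 2A^-14 - 2A^-10 + 3A^-6 - 2A^-2 + 2A^2 - A^6; 10 crossings at w = -2): V = -x^-3 + 2x^-2 - 2x^-1 + 3 - 2x + 2x^2 - x^3
insight: V(x) takes 3 values over 4 diagrams, fixing the grouping


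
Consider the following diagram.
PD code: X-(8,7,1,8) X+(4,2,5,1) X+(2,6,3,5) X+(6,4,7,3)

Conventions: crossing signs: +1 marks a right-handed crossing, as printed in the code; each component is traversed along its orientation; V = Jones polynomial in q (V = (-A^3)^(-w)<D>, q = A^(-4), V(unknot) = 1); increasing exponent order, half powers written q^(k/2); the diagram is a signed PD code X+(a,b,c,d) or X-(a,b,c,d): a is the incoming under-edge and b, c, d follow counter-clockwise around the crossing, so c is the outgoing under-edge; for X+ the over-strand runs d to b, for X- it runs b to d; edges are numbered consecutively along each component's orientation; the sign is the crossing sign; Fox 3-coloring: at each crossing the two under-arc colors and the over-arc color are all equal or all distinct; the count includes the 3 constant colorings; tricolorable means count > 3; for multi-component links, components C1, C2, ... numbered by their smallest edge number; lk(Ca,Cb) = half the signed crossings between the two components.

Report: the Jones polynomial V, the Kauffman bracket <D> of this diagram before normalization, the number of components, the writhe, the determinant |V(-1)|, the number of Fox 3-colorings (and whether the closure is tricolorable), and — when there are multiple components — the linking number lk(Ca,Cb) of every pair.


V(q) = q + q^3 - q^4
bracket: -A^-10 + A^-6 + A^2, w = +2
1 component, writhe +2, over 4 crossings
det 3, colorings 9 of 3^4 — tricolorable
observation: V spans 3 powers of q: at least 3 crossings in any diagram
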